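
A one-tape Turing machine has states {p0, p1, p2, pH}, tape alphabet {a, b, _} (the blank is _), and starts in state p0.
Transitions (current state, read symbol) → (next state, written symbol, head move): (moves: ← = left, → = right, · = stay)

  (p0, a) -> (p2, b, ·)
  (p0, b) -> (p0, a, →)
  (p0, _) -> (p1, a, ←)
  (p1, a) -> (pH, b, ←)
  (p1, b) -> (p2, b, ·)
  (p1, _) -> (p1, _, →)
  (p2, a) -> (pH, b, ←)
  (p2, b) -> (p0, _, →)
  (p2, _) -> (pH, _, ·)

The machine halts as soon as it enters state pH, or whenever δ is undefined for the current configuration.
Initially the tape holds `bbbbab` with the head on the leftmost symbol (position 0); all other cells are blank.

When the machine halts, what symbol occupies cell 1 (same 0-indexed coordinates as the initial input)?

a

state=p0 head=0 tape=[b]bbbab_   (p0,b)→(p0,a,→)
state=p0 head=1 tape=a[b]bbab_   (p0,b)→(p0,a,→)
state=p0 head=2 tape=aa[b]bab_   (p0,b)→(p0,a,→)
state=p0 head=3 tape=aaa[b]ab_   (p0,b)→(p0,a,→)
state=p0 head=4 tape=aaaa[a]b_   (p0,a)→(p2,b,·)
state=p2 head=4 tape=aaaa[b]b_   (p2,b)→(p0,_,→)
state=p0 head=5 tape=aaaa_[b]_   (p0,b)→(p0,a,→)
state=p0 head=6 tape=aaaa_a[_]   (p0,_)→(p1,a,←)
state=p1 head=5 tape=aaaa_[a]a   (p1,a)→(pH,b,←)
state=pH head=4 tape=aaaa[_]ba
Cell 1 holds a when M halts.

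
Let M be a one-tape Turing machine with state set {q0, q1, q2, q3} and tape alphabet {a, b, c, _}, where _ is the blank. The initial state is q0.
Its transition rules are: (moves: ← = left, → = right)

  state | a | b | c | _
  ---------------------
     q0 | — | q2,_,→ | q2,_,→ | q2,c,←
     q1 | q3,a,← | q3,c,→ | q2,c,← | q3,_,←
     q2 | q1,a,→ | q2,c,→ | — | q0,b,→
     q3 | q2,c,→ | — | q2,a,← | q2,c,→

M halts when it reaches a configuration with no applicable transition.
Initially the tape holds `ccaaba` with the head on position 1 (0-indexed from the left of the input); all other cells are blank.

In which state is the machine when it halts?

q0 | c[c]aaba__   read c → write _, move →, go to q2
q2 | c_[a]aba__   read a → write a, move →, go to q1
q1 | c_a[a]ba__   read a → write a, move ←, go to q3
q3 | c_[a]aba__   read a → write c, move →, go to q2
q2 | c_c[a]ba__   read a → write a, move →, go to q1
q1 | c_ca[b]a__   read b → write c, move →, go to q3
q3 | c_cac[a]__   read a → write c, move →, go to q2
q2 | c_cacc[_]_   read _ → write b, move →, go to q0
q0 | c_caccb[_]   read _ → write c, move ←, go to q2
q2 | c_cacc[b]c   read b → write c, move →, go to q2
q2 | c_caccc[c]
No transition is defined for (q2, c); M halts in state q2.

q2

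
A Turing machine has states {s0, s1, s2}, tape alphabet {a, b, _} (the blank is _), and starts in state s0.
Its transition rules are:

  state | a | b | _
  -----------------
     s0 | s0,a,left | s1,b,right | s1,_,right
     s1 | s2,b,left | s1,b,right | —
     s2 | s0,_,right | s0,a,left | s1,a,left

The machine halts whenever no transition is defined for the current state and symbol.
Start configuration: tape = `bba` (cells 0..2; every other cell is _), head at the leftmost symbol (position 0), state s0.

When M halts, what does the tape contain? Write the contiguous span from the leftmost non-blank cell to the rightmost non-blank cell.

s0 | __[b]ba   read b → write b, move right, go to s1
s1 | __b[b]a   read b → write b, move right, go to s1
s1 | __bb[a]   read a → write b, move left, go to s2
s2 | __b[b]b   read b → write a, move left, go to s0
s0 | __[b]ab   read b → write b, move right, go to s1
s1 | __b[a]b   read a → write b, move left, go to s2
s2 | __[b]bb   read b → write a, move left, go to s0
s0 | _[_]abb   read _ → write _, move right, go to s1
s1 | __[a]bb   read a → write b, move left, go to s2
s2 | _[_]bbb   read _ → write a, move left, go to s1
s1 | [_]abbb
The non-blank tape span at halt is abbb.

abbb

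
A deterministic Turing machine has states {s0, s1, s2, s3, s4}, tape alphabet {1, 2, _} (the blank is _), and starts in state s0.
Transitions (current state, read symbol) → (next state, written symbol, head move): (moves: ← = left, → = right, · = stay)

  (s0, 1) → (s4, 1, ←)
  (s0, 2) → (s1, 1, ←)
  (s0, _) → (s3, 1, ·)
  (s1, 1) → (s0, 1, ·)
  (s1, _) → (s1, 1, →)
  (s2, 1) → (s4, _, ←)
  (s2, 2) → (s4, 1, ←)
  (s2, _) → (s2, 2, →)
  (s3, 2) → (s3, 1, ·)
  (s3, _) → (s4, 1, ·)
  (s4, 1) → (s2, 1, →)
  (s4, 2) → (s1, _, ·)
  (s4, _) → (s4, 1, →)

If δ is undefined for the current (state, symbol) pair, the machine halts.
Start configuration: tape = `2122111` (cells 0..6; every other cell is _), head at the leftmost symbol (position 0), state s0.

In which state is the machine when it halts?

s0 | _[2]122111   read 2 → write 1, move ←, go to s1
s1 | [_]1122111   read _ → write 1, move →, go to s1
s1 | 1[1]122111   read 1 → write 1, move ·, go to s0
s0 | 1[1]122111   read 1 → write 1, move ←, go to s4
s4 | [1]1122111   read 1 → write 1, move →, go to s2
s2 | 1[1]122111   read 1 → write _, move ←, go to s4
s4 | [1]_122111   read 1 → write 1, move →, go to s2
s2 | 1[_]122111   read _ → write 2, move →, go to s2
s2 | 12[1]22111   read 1 → write _, move ←, go to s4
s4 | 1[2]_22111   read 2 → write _, move ·, go to s1
s1 | 1[_]_22111   read _ → write 1, move →, go to s1
s1 | 11[_]22111   read _ → write 1, move →, go to s1
s1 | 111[2]2111
No transition is defined for (s1, 2); M halts in state s1.

s1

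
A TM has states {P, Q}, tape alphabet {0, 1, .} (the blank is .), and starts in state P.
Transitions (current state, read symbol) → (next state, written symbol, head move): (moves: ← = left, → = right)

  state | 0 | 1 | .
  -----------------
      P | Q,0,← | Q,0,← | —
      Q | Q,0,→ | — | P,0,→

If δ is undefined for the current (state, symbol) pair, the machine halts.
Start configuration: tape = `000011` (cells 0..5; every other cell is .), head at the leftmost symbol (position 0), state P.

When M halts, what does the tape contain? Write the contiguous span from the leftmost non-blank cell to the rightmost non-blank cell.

0000011

P | .[0]00011   read 0 → write 0, move ←, go to Q
Q | [.]000011   read . → write 0, move →, go to P
P | 0[0]00011   read 0 → write 0, move ←, go to Q
Q | [0]000011   read 0 → write 0, move →, go to Q
Q | 0[0]00011   read 0 → write 0, move →, go to Q
Q | 00[0]0011   read 0 → write 0, move →, go to Q
Q | 000[0]011   read 0 → write 0, move →, go to Q
Q | 0000[0]11   read 0 → write 0, move →, go to Q
Q | 00000[1]1
The non-blank tape span at halt is 0000011.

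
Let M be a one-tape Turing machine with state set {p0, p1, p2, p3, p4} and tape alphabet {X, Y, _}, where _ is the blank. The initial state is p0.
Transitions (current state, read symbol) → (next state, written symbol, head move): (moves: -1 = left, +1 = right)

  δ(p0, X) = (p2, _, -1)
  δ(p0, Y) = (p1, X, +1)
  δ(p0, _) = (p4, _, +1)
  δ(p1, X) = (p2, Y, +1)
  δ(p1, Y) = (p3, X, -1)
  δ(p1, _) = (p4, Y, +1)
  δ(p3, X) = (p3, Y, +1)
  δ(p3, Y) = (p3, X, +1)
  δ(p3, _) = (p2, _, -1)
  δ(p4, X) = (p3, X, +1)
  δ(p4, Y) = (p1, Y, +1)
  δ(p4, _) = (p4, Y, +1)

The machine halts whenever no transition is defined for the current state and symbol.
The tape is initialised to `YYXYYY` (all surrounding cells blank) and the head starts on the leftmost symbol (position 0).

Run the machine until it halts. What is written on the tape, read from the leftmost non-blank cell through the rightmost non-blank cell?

state=p0 head=0 tape=[Y]YXYYY_   (p0,Y)→(p1,X,+1)
state=p1 head=1 tape=X[Y]XYYY_   (p1,Y)→(p3,X,-1)
state=p3 head=0 tape=[X]XXYYY_   (p3,X)→(p3,Y,+1)
state=p3 head=1 tape=Y[X]XYYY_   (p3,X)→(p3,Y,+1)
state=p3 head=2 tape=YY[X]YYY_   (p3,X)→(p3,Y,+1)
state=p3 head=3 tape=YYY[Y]YY_   (p3,Y)→(p3,X,+1)
state=p3 head=4 tape=YYYX[Y]Y_   (p3,Y)→(p3,X,+1)
state=p3 head=5 tape=YYYXX[Y]_   (p3,Y)→(p3,X,+1)
state=p3 head=6 tape=YYYXXX[_]   (p3,_)→(p2,_,-1)
state=p2 head=5 tape=YYYXX[X]_
The non-blank tape span at halt is YYYXXX.

YYYXXX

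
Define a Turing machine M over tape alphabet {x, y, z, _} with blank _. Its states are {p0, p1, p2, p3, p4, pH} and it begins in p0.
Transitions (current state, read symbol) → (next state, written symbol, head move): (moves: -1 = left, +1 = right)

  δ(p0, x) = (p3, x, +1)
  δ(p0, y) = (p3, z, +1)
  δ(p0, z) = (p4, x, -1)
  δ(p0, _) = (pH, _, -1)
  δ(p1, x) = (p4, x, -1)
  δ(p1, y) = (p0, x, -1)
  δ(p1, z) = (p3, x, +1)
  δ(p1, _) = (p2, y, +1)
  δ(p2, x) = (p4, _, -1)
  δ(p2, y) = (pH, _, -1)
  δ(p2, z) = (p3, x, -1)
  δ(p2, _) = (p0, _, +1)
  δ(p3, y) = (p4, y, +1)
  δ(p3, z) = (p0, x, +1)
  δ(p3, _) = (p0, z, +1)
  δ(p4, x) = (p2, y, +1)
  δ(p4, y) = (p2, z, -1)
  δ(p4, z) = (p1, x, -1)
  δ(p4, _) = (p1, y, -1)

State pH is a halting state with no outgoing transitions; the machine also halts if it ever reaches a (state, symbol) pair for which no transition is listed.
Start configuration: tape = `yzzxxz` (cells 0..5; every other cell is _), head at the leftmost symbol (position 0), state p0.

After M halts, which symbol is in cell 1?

x

p0 | _[y]zzxxz   read y → write z, move +1, go to p3
p3 | _z[z]zxxz   read z → write x, move +1, go to p0
p0 | _zx[z]xxz   read z → write x, move -1, go to p4
p4 | _z[x]xxxz   read x → write y, move +1, go to p2
p2 | _zy[x]xxz   read x → write _, move -1, go to p4
p4 | _z[y]_xxz   read y → write z, move -1, go to p2
p2 | _[z]z_xxz   read z → write x, move -1, go to p3
p3 | [_]xz_xxz   read _ → write z, move +1, go to p0
p0 | z[x]z_xxz   read x → write x, move +1, go to p3
p3 | zx[z]_xxz   read z → write x, move +1, go to p0
p0 | zxx[_]xxz   read _ → write _, move -1, go to pH
pH | zx[x]_xxz
Cell 1 holds x when M halts.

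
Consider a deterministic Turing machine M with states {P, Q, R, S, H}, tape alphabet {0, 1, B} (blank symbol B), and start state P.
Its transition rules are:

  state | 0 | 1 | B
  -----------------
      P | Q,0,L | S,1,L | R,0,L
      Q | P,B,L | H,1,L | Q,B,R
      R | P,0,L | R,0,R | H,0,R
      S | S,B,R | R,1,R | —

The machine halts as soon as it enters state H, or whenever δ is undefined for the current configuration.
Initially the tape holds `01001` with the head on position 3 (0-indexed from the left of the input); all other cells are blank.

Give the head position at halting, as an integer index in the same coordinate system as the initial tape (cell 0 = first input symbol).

state=P head=3 tape=010[0]1   (P,0)→(Q,0,L)
state=Q head=2 tape=01[0]01   (Q,0)→(P,B,L)
state=P head=1 tape=0[1]B01   (P,1)→(S,1,L)
state=S head=0 tape=[0]1B01   (S,0)→(S,B,R)
state=S head=1 tape=B[1]B01   (S,1)→(R,1,R)
state=R head=2 tape=B1[B]01   (R,B)→(H,0,R)
state=H head=3 tape=B10[0]1
At halt the head is at cell 3.

3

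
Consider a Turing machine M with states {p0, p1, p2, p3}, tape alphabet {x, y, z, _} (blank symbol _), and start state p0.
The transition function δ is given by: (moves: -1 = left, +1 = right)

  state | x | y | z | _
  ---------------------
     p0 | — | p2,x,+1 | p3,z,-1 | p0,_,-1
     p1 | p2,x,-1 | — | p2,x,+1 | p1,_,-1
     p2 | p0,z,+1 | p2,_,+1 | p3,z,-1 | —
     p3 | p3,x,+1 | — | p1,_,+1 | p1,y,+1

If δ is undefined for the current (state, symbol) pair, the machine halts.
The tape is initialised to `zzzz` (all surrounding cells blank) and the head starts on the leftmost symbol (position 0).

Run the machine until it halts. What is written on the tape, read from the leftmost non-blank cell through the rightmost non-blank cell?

state=p0 head=0 tape=_[z]zzz_   (p0,z)→(p3,z,-1)
state=p3 head=-1 tape=[_]zzzz_   (p3,_)→(p1,y,+1)
state=p1 head=0 tape=y[z]zzz_   (p1,z)→(p2,x,+1)
state=p2 head=1 tape=yx[z]zz_   (p2,z)→(p3,z,-1)
state=p3 head=0 tape=y[x]zzz_   (p3,x)→(p3,x,+1)
state=p3 head=1 tape=yx[z]zz_   (p3,z)→(p1,_,+1)
state=p1 head=2 tape=yx_[z]z_   (p1,z)→(p2,x,+1)
state=p2 head=3 tape=yx_x[z]_   (p2,z)→(p3,z,-1)
state=p3 head=2 tape=yx_[x]z_   (p3,x)→(p3,x,+1)
state=p3 head=3 tape=yx_x[z]_   (p3,z)→(p1,_,+1)
state=p1 head=4 tape=yx_x_[_]   (p1,_)→(p1,_,-1)
state=p1 head=3 tape=yx_x[_]_   (p1,_)→(p1,_,-1)
state=p1 head=2 tape=yx_[x]__   (p1,x)→(p2,x,-1)
state=p2 head=1 tape=yx[_]x__
The non-blank tape span at halt is yx_x.

yx_x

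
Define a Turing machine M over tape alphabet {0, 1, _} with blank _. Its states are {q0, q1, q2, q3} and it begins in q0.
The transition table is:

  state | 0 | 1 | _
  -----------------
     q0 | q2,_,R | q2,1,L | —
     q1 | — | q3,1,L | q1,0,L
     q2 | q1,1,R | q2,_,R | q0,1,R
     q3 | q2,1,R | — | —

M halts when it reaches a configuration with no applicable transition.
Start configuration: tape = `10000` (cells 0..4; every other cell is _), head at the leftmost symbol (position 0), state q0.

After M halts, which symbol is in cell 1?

q0 | _[1]0000   read 1 → write 1, move L, go to q2
q2 | [_]10000   read _ → write 1, move R, go to q0
q0 | 1[1]0000   read 1 → write 1, move L, go to q2
q2 | [1]10000   read 1 → write _, move R, go to q2
q2 | _[1]0000   read 1 → write _, move R, go to q2
q2 | __[0]000   read 0 → write 1, move R, go to q1
q1 | __1[0]00
Cell 1 holds 1 when M halts.

1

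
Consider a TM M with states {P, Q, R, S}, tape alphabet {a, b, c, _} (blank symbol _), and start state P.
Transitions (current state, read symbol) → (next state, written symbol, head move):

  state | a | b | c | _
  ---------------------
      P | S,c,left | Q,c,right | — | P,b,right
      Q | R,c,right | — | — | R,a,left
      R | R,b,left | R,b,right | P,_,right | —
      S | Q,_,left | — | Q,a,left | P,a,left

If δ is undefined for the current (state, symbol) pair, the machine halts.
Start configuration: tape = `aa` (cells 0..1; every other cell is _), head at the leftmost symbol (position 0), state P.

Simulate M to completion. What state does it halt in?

P | __[a]a   read a → write c, move left, go to S
S | _[_]ca   read _ → write a, move left, go to P
P | [_]aca   read _ → write b, move right, go to P
P | b[a]ca   read a → write c, move left, go to S
S | [b]cca
No transition is defined for (S, b); M halts in state S.

S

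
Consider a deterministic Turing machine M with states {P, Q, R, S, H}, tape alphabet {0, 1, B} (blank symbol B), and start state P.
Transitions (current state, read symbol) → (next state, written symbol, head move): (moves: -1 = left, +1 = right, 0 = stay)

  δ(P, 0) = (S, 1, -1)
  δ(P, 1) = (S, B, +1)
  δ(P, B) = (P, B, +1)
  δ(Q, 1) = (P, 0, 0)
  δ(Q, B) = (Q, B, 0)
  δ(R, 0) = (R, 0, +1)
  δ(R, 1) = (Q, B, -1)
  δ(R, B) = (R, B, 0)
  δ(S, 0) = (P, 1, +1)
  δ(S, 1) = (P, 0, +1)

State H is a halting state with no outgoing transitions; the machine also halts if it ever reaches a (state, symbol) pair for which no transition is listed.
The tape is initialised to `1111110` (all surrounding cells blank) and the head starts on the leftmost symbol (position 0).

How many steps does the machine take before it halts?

9

P | [1]111110B   read 1 → write B, move +1, go to S
S | B[1]11110B   read 1 → write 0, move +1, go to P
P | B0[1]1110B   read 1 → write B, move +1, go to S
S | B0B[1]110B   read 1 → write 0, move +1, go to P
P | B0B0[1]10B   read 1 → write B, move +1, go to S
S | B0B0B[1]0B   read 1 → write 0, move +1, go to P
P | B0B0B0[0]B   read 0 → write 1, move -1, go to S
S | B0B0B[0]1B   read 0 → write 1, move +1, go to P
P | B0B0B1[1]B   read 1 → write B, move +1, go to S
S | B0B0B1B[B]
M halts after 9 transitions.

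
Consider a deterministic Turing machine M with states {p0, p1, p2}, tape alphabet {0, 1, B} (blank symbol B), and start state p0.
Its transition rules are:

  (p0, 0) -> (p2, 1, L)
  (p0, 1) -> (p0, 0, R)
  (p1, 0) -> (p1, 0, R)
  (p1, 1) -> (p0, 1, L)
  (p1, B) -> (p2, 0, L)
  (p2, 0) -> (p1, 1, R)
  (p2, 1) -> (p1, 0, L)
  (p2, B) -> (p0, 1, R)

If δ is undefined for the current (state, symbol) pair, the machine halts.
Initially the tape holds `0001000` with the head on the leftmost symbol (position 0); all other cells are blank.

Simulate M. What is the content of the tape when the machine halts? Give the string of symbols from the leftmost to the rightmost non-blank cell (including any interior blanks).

p0 | B[0]001000B   read 0 → write 1, move L, go to p2
p2 | [B]1001000B   read B → write 1, move R, go to p0
p0 | 1[1]001000B   read 1 → write 0, move R, go to p0
p0 | 10[0]01000B   read 0 → write 1, move L, go to p2
p2 | 1[0]101000B   read 0 → write 1, move R, go to p1
p1 | 11[1]01000B   read 1 → write 1, move L, go to p0
p0 | 1[1]101000B   read 1 → write 0, move R, go to p0
p0 | 10[1]01000B   read 1 → write 0, move R, go to p0
p0 | 100[0]1000B   read 0 → write 1, move L, go to p2
p2 | 10[0]11000B   read 0 → write 1, move R, go to p1
p1 | 101[1]1000B   read 1 → write 1, move L, go to p0
p0 | 10[1]11000B   read 1 → write 0, move R, go to p0
p0 | 100[1]1000B   read 1 → write 0, move R, go to p0
p0 | 1000[1]000B   read 1 → write 0, move R, go to p0
p0 | 10000[0]00B   read 0 → write 1, move L, go to p2
p2 | 1000[0]100B   read 0 → write 1, move R, go to p1
p1 | 10001[1]00B   read 1 → write 1, move L, go to p0
p0 | 1000[1]100B   read 1 → write 0, move R, go to p0
p0 | 10000[1]00B   read 1 → write 0, move R, go to p0
p0 | 100000[0]0B   read 0 → write 1, move L, go to p2
p2 | 10000[0]10B   read 0 → write 1, move R, go to p1
p1 | 100001[1]0B   read 1 → write 1, move L, go to p0
p0 | 10000[1]10B   read 1 → write 0, move R, go to p0
p0 | 100000[1]0B   read 1 → write 0, move R, go to p0
p0 | 1000000[0]B   read 0 → write 1, move L, go to p2
p2 | 100000[0]1B   read 0 → write 1, move R, go to p1
p1 | 1000001[1]B   read 1 → write 1, move L, go to p0
p0 | 100000[1]1B   read 1 → write 0, move R, go to p0
p0 | 1000000[1]B   read 1 → write 0, move R, go to p0
p0 | 10000000[B]
The non-blank tape span at halt is 10000000.

10000000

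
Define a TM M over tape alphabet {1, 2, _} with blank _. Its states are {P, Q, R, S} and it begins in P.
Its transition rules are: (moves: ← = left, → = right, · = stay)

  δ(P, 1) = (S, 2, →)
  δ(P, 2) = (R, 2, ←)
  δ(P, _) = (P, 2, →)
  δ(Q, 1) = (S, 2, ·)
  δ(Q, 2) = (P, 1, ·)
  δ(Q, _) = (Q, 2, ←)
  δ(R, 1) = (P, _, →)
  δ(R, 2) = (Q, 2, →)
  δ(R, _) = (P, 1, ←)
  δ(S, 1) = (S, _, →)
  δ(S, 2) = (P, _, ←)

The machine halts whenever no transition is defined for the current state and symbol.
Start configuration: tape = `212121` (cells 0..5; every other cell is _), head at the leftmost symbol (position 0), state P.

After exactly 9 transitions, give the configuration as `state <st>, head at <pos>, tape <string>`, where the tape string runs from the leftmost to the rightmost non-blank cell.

P | __[2]12121   read 2 → write 2, move ←, go to R
R | _[_]212121   read _ → write 1, move ←, go to P
P | [_]1212121   read _ → write 2, move →, go to P
P | 2[1]212121   read 1 → write 2, move →, go to S
S | 22[2]12121   read 2 → write _, move ←, go to P
P | 2[2]_12121   read 2 → write 2, move ←, go to R
R | [2]2_12121   read 2 → write 2, move →, go to Q
Q | 2[2]_12121   read 2 → write 1, move ·, go to P
P | 2[1]_12121   read 1 → write 2, move →, go to S
S | 22[_]12121
After 9 steps: state S, head at 0, tape 22_12121.

state S, head at 0, tape 22_12121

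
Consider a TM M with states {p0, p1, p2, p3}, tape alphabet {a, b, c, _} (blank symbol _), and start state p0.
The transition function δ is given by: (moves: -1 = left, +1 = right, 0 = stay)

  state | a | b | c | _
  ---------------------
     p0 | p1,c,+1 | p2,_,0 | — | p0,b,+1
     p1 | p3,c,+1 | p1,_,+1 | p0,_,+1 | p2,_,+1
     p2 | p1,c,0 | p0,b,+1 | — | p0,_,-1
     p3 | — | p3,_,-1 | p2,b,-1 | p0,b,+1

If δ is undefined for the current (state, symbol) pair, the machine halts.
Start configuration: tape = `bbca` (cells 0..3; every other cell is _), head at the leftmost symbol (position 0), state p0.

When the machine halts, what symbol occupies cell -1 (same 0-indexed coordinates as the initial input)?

p0 | __[b]bca   read b → write _, move 0, go to p2
p2 | __[_]bca   read _ → write _, move -1, go to p0
p0 | _[_]_bca   read _ → write b, move +1, go to p0
p0 | _b[_]bca   read _ → write b, move +1, go to p0
p0 | _bb[b]ca   read b → write _, move 0, go to p2
p2 | _bb[_]ca   read _ → write _, move -1, go to p0
p0 | _b[b]_ca   read b → write _, move 0, go to p2
p2 | _b[_]_ca   read _ → write _, move -1, go to p0
p0 | _[b]__ca   read b → write _, move 0, go to p2
p2 | _[_]__ca   read _ → write _, move -1, go to p0
p0 | [_]___ca   read _ → write b, move +1, go to p0
p0 | b[_]__ca   read _ → write b, move +1, go to p0
p0 | bb[_]_ca   read _ → write b, move +1, go to p0
p0 | bbb[_]ca   read _ → write b, move +1, go to p0
p0 | bbbb[c]a
Cell -1 holds b when M halts.

b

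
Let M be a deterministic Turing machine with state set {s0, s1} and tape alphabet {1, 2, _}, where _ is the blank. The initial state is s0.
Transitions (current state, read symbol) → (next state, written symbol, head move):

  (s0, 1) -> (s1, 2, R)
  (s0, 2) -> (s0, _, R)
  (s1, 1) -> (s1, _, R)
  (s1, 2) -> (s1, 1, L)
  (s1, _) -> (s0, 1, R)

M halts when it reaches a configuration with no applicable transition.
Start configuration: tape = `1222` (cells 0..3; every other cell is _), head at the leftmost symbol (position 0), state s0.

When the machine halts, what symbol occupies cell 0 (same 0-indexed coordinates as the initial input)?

2

s0 | _[1]222__   read 1 → write 2, move R, go to s1
s1 | _2[2]22__   read 2 → write 1, move L, go to s1
s1 | _[2]122__   read 2 → write 1, move L, go to s1
s1 | [_]1122__   read _ → write 1, move R, go to s0
s0 | 1[1]122__   read 1 → write 2, move R, go to s1
s1 | 12[1]22__   read 1 → write _, move R, go to s1
s1 | 12_[2]2__   read 2 → write 1, move L, go to s1
s1 | 12[_]12__   read _ → write 1, move R, go to s0
s0 | 121[1]2__   read 1 → write 2, move R, go to s1
s1 | 1212[2]__   read 2 → write 1, move L, go to s1
s1 | 121[2]1__   read 2 → write 1, move L, go to s1
s1 | 12[1]11__   read 1 → write _, move R, go to s1
s1 | 12_[1]1__   read 1 → write _, move R, go to s1
s1 | 12__[1]__   read 1 → write _, move R, go to s1
s1 | 12___[_]_   read _ → write 1, move R, go to s0
s0 | 12___1[_]
Cell 0 holds 2 when M halts.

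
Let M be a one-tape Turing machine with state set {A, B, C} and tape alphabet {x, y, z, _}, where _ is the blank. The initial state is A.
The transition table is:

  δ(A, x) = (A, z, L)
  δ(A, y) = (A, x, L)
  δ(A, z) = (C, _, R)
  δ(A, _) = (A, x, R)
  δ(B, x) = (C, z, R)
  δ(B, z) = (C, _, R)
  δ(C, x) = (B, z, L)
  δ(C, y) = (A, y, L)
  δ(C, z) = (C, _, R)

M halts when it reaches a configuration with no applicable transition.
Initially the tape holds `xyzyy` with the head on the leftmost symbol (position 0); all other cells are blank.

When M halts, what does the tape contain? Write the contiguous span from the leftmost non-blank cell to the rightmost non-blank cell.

A | __[x]yzyy   read x → write z, move L, go to A
A | _[_]zyzyy   read _ → write x, move R, go to A
A | _x[z]yzyy   read z → write _, move R, go to C
C | _x_[y]zyy   read y → write y, move L, go to A
A | _x[_]yzyy   read _ → write x, move R, go to A
A | _xx[y]zyy   read y → write x, move L, go to A
A | _x[x]xzyy   read x → write z, move L, go to A
A | _[x]zxzyy   read x → write z, move L, go to A
A | [_]zzxzyy   read _ → write x, move R, go to A
A | x[z]zxzyy   read z → write _, move R, go to C
C | x_[z]xzyy   read z → write _, move R, go to C
C | x__[x]zyy   read x → write z, move L, go to B
B | x_[_]zzyy
The non-blank tape span at halt is x__zzyy.

x__zzyy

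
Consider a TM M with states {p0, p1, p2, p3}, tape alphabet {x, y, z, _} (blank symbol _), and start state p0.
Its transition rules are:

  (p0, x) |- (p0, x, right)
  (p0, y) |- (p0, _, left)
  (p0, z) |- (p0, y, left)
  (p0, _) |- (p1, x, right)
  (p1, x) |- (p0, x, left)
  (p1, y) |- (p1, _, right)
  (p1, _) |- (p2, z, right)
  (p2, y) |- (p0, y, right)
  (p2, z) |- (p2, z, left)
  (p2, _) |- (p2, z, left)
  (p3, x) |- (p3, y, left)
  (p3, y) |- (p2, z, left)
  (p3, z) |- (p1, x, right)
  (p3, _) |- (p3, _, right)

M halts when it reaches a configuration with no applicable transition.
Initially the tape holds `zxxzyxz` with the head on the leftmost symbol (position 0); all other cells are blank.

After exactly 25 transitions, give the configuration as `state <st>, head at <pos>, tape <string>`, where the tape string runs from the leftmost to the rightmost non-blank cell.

state=p0 head=0 tape=_[z]xxzyxz_   (p0,z)→(p0,y,left)
state=p0 head=-1 tape=[_]yxxzyxz_   (p0,_)→(p1,x,right)
state=p1 head=0 tape=x[y]xxzyxz_   (p1,y)→(p1,_,right)
state=p1 head=1 tape=x_[x]xzyxz_   (p1,x)→(p0,x,left)
state=p0 head=0 tape=x[_]xxzyxz_   (p0,_)→(p1,x,right)
state=p1 head=1 tape=xx[x]xzyxz_   (p1,x)→(p0,x,left)
state=p0 head=0 tape=x[x]xxzyxz_   (p0,x)→(p0,x,right)
state=p0 head=1 tape=xx[x]xzyxz_   (p0,x)→(p0,x,right)
state=p0 head=2 tape=xxx[x]zyxz_   (p0,x)→(p0,x,right)
state=p0 head=3 tape=xxxx[z]yxz_   (p0,z)→(p0,y,left)
state=p0 head=2 tape=xxx[x]yyxz_   (p0,x)→(p0,x,right)
state=p0 head=3 tape=xxxx[y]yxz_   (p0,y)→(p0,_,left)
state=p0 head=2 tape=xxx[x]_yxz_   (p0,x)→(p0,x,right)
state=p0 head=3 tape=xxxx[_]yxz_   (p0,_)→(p1,x,right)
state=p1 head=4 tape=xxxxx[y]xz_   (p1,y)→(p1,_,right)
state=p1 head=5 tape=xxxxx_[x]z_   (p1,x)→(p0,x,left)
state=p0 head=4 tape=xxxxx[_]xz_   (p0,_)→(p1,x,right)
state=p1 head=5 tape=xxxxxx[x]z_   (p1,x)→(p0,x,left)
state=p0 head=4 tape=xxxxx[x]xz_   (p0,x)→(p0,x,right)
state=p0 head=5 tape=xxxxxx[x]z_   (p0,x)→(p0,x,right)
state=p0 head=6 tape=xxxxxxx[z]_   (p0,z)→(p0,y,left)
state=p0 head=5 tape=xxxxxx[x]y_   (p0,x)→(p0,x,right)
state=p0 head=6 tape=xxxxxxx[y]_   (p0,y)→(p0,_,left)
state=p0 head=5 tape=xxxxxx[x]__   (p0,x)→(p0,x,right)
state=p0 head=6 tape=xxxxxxx[_]_   (p0,_)→(p1,x,right)
state=p1 head=7 tape=xxxxxxxx[_]
After 25 steps: state p1, head at 7, tape xxxxxxxx.

state p1, head at 7, tape xxxxxxxx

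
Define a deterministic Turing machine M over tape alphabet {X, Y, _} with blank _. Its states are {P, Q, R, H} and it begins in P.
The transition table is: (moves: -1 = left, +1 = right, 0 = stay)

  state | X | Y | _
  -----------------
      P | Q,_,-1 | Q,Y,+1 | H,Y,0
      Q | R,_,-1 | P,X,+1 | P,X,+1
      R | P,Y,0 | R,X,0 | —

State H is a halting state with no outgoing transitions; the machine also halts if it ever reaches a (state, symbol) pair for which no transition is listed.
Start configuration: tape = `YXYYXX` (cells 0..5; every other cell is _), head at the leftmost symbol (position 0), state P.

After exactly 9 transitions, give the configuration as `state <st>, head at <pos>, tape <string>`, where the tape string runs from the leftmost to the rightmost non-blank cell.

state=P head=0 tape=[Y]XYYXX   (P,Y)→(Q,Y,+1)
state=Q head=1 tape=Y[X]YYXX   (Q,X)→(R,_,-1)
state=R head=0 tape=[Y]_YYXX   (R,Y)→(R,X,0)
state=R head=0 tape=[X]_YYXX   (R,X)→(P,Y,0)
state=P head=0 tape=[Y]_YYXX   (P,Y)→(Q,Y,+1)
state=Q head=1 tape=Y[_]YYXX   (Q,_)→(P,X,+1)
state=P head=2 tape=YX[Y]YXX   (P,Y)→(Q,Y,+1)
state=Q head=3 tape=YXY[Y]XX   (Q,Y)→(P,X,+1)
state=P head=4 tape=YXYX[X]X   (P,X)→(Q,_,-1)
state=Q head=3 tape=YXY[X]_X
After 9 steps: state Q, head at 3, tape YXYX_X.

state Q, head at 3, tape YXYX_X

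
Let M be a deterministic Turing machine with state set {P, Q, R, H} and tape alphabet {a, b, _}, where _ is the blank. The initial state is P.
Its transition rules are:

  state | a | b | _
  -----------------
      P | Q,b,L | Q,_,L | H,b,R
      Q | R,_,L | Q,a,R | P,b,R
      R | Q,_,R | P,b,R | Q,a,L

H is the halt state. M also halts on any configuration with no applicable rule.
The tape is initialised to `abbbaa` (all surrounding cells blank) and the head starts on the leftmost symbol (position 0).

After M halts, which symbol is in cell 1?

P | _[a]bbbaa__   read a → write b, move L, go to Q
Q | [_]bbbbaa__   read _ → write b, move R, go to P
P | b[b]bbbaa__   read b → write _, move L, go to Q
Q | [b]_bbbaa__   read b → write a, move R, go to Q
Q | a[_]bbbaa__   read _ → write b, move R, go to P
P | ab[b]bbaa__   read b → write _, move L, go to Q
Q | a[b]_bbaa__   read b → write a, move R, go to Q
Q | aa[_]bbaa__   read _ → write b, move R, go to P
P | aab[b]baa__   read b → write _, move L, go to Q
Q | aa[b]_baa__   read b → write a, move R, go to Q
Q | aaa[_]baa__   read _ → write b, move R, go to P
P | aaab[b]aa__   read b → write _, move L, go to Q
Q | aaa[b]_aa__   read b → write a, move R, go to Q
Q | aaaa[_]aa__   read _ → write b, move R, go to P
P | aaaab[a]a__   read a → write b, move L, go to Q
Q | aaaa[b]ba__   read b → write a, move R, go to Q
Q | aaaaa[b]a__   read b → write a, move R, go to Q
Q | aaaaaa[a]__   read a → write _, move L, go to R
R | aaaaa[a]___   read a → write _, move R, go to Q
Q | aaaaa_[_]__   read _ → write b, move R, go to P
P | aaaaa_b[_]_   read _ → write b, move R, go to H
H | aaaaa_bb[_]
Cell 1 holds a when M halts.

a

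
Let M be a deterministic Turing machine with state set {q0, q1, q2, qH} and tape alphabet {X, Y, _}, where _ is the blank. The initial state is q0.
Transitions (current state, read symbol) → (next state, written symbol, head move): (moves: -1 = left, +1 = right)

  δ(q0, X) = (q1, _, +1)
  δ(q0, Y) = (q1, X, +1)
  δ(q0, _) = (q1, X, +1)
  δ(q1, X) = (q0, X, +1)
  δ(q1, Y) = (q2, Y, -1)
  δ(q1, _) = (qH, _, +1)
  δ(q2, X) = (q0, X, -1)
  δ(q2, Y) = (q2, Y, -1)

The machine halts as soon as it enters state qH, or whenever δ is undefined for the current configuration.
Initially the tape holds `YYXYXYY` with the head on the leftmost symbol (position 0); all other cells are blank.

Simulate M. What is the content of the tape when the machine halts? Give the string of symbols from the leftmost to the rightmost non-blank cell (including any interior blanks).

state=q0 head=0 tape=_[Y]YXYXYY__   (q0,Y)→(q1,X,+1)
state=q1 head=1 tape=_X[Y]XYXYY__   (q1,Y)→(q2,Y,-1)
state=q2 head=0 tape=_[X]YXYXYY__   (q2,X)→(q0,X,-1)
state=q0 head=-1 tape=[_]XYXYXYY__   (q0,_)→(q1,X,+1)
state=q1 head=0 tape=X[X]YXYXYY__   (q1,X)→(q0,X,+1)
state=q0 head=1 tape=XX[Y]XYXYY__   (q0,Y)→(q1,X,+1)
state=q1 head=2 tape=XXX[X]YXYY__   (q1,X)→(q0,X,+1)
state=q0 head=3 tape=XXXX[Y]XYY__   (q0,Y)→(q1,X,+1)
state=q1 head=4 tape=XXXXX[X]YY__   (q1,X)→(q0,X,+1)
state=q0 head=5 tape=XXXXXX[Y]Y__   (q0,Y)→(q1,X,+1)
state=q1 head=6 tape=XXXXXXX[Y]__   (q1,Y)→(q2,Y,-1)
state=q2 head=5 tape=XXXXXX[X]Y__   (q2,X)→(q0,X,-1)
state=q0 head=4 tape=XXXXX[X]XY__   (q0,X)→(q1,_,+1)
state=q1 head=5 tape=XXXXX_[X]Y__   (q1,X)→(q0,X,+1)
state=q0 head=6 tape=XXXXX_X[Y]__   (q0,Y)→(q1,X,+1)
state=q1 head=7 tape=XXXXX_XX[_]_   (q1,_)→(qH,_,+1)
state=qH head=8 tape=XXXXX_XX_[_]
The non-blank tape span at halt is XXXXX_XX.

XXXXX_XX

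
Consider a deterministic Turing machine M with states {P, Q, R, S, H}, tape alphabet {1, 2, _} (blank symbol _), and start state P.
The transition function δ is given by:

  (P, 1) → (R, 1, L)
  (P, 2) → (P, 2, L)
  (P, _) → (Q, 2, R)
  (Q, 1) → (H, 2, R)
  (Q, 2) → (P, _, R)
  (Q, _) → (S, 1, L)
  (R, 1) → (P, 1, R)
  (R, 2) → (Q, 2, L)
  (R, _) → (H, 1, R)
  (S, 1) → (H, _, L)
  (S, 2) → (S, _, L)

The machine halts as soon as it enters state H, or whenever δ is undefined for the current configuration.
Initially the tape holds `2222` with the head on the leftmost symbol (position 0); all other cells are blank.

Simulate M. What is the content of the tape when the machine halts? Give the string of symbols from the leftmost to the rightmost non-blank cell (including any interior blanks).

state=P head=0 tape=_[2]222__   (P,2)→(P,2,L)
state=P head=-1 tape=[_]2222__   (P,_)→(Q,2,R)
state=Q head=0 tape=2[2]222__   (Q,2)→(P,_,R)
state=P head=1 tape=2_[2]22__   (P,2)→(P,2,L)
state=P head=0 tape=2[_]222__   (P,_)→(Q,2,R)
state=Q head=1 tape=22[2]22__   (Q,2)→(P,_,R)
state=P head=2 tape=22_[2]2__   (P,2)→(P,2,L)
state=P head=1 tape=22[_]22__   (P,_)→(Q,2,R)
state=Q head=2 tape=222[2]2__   (Q,2)→(P,_,R)
state=P head=3 tape=222_[2]__   (P,2)→(P,2,L)
state=P head=2 tape=222[_]2__   (P,_)→(Q,2,R)
state=Q head=3 tape=2222[2]__   (Q,2)→(P,_,R)
state=P head=4 tape=2222_[_]_   (P,_)→(Q,2,R)
state=Q head=5 tape=2222_2[_]   (Q,_)→(S,1,L)
state=S head=4 tape=2222_[2]1   (S,2)→(S,_,L)
state=S head=3 tape=2222[_]_1
The non-blank tape span at halt is 2222__1.

2222__1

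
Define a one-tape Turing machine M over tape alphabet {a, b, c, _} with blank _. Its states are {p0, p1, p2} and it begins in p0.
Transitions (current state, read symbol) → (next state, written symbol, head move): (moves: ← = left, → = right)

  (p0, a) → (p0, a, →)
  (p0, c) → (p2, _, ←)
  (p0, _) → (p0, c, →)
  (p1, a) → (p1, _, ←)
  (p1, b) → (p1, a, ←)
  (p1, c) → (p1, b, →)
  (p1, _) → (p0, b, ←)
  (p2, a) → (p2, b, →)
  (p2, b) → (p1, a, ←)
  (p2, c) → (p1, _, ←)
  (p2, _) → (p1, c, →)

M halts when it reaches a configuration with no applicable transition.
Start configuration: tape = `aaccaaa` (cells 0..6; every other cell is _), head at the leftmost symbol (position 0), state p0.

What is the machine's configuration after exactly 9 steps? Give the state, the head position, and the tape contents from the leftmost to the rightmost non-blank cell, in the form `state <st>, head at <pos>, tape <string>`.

state p1, head at 3, tape abba_aa

p0 | [a]accaaa   read a → write a, move →, go to p0
p0 | a[a]ccaaa   read a → write a, move →, go to p0
p0 | aa[c]caaa   read c → write _, move ←, go to p2
p2 | a[a]_caaa   read a → write b, move →, go to p2
p2 | ab[_]caaa   read _ → write c, move →, go to p1
p1 | abc[c]aaa   read c → write b, move →, go to p1
p1 | abcb[a]aa   read a → write _, move ←, go to p1
p1 | abc[b]_aa   read b → write a, move ←, go to p1
p1 | ab[c]a_aa   read c → write b, move →, go to p1
p1 | abb[a]_aa
After 9 steps: state p1, head at 3, tape abba_aa.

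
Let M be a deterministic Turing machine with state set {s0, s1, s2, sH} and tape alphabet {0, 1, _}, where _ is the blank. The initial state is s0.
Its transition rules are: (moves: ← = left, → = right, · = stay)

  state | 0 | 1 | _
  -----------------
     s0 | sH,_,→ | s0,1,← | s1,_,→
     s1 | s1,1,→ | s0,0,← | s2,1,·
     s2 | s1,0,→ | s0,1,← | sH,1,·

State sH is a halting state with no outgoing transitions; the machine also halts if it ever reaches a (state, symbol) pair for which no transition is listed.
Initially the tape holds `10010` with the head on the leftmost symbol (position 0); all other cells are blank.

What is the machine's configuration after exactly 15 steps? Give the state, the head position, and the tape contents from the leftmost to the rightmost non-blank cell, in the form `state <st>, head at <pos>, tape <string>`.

state s1, head at 1, tape 11100

s0 | _[1]0010   read 1 → write 1, move ←, go to s0
s0 | [_]10010   read _ → write _, move →, go to s1
s1 | _[1]0010   read 1 → write 0, move ←, go to s0
s0 | [_]00010   read _ → write _, move →, go to s1
s1 | _[0]0010   read 0 → write 1, move →, go to s1
s1 | _1[0]010   read 0 → write 1, move →, go to s1
s1 | _11[0]10   read 0 → write 1, move →, go to s1
s1 | _111[1]0   read 1 → write 0, move ←, go to s0
s0 | _11[1]00   read 1 → write 1, move ←, go to s0
s0 | _1[1]100   read 1 → write 1, move ←, go to s0
s0 | _[1]1100   read 1 → write 1, move ←, go to s0
s0 | [_]11100   read _ → write _, move →, go to s1
s1 | _[1]1100   read 1 → write 0, move ←, go to s0
s0 | [_]01100   read _ → write _, move →, go to s1
s1 | _[0]1100   read 0 → write 1, move →, go to s1
s1 | _1[1]100
After 15 steps: state s1, head at 1, tape 11100.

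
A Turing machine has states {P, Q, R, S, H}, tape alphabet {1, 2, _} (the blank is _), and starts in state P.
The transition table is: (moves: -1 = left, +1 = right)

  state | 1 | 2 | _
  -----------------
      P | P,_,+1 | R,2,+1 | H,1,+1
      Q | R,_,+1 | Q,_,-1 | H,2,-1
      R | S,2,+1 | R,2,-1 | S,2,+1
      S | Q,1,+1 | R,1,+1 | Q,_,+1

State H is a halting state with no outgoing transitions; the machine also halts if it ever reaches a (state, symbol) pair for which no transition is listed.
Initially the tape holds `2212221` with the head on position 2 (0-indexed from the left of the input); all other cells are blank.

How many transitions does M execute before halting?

15

state=P head=2 tape=22[1]2221__   (P,1)→(P,_,+1)
state=P head=3 tape=22_[2]221__   (P,2)→(R,2,+1)
state=R head=4 tape=22_2[2]21__   (R,2)→(R,2,-1)
state=R head=3 tape=22_[2]221__   (R,2)→(R,2,-1)
state=R head=2 tape=22[_]2221__   (R,_)→(S,2,+1)
state=S head=3 tape=222[2]221__   (S,2)→(R,1,+1)
state=R head=4 tape=2221[2]21__   (R,2)→(R,2,-1)
state=R head=3 tape=222[1]221__   (R,1)→(S,2,+1)
state=S head=4 tape=2222[2]21__   (S,2)→(R,1,+1)
state=R head=5 tape=22221[2]1__   (R,2)→(R,2,-1)
state=R head=4 tape=2222[1]21__   (R,1)→(S,2,+1)
state=S head=5 tape=22222[2]1__   (S,2)→(R,1,+1)
state=R head=6 tape=222221[1]__   (R,1)→(S,2,+1)
state=S head=7 tape=2222212[_]_   (S,_)→(Q,_,+1)
state=Q head=8 tape=2222212_[_]   (Q,_)→(H,2,-1)
state=H head=7 tape=2222212[_]2
M halts after 15 transitions.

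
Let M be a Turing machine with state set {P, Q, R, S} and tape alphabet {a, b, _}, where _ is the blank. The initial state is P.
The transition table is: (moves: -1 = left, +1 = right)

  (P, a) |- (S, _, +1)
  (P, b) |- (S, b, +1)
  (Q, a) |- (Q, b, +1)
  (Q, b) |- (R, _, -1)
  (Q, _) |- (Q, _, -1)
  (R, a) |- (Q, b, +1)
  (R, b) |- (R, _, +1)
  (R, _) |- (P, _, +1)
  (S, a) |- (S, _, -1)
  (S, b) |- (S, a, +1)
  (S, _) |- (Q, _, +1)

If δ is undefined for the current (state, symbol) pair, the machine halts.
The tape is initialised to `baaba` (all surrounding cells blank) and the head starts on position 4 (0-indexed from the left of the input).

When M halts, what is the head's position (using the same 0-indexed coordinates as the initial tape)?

state=P head=4 tape=baab[a]__   (P,a)→(S,_,+1)
state=S head=5 tape=baab_[_]_   (S,_)→(Q,_,+1)
state=Q head=6 tape=baab__[_]   (Q,_)→(Q,_,-1)
state=Q head=5 tape=baab_[_]_   (Q,_)→(Q,_,-1)
state=Q head=4 tape=baab[_]__   (Q,_)→(Q,_,-1)
state=Q head=3 tape=baa[b]___   (Q,b)→(R,_,-1)
state=R head=2 tape=ba[a]____   (R,a)→(Q,b,+1)
state=Q head=3 tape=bab[_]___   (Q,_)→(Q,_,-1)
state=Q head=2 tape=ba[b]____   (Q,b)→(R,_,-1)
state=R head=1 tape=b[a]_____   (R,a)→(Q,b,+1)
state=Q head=2 tape=bb[_]____   (Q,_)→(Q,_,-1)
state=Q head=1 tape=b[b]_____   (Q,b)→(R,_,-1)
state=R head=0 tape=[b]______   (R,b)→(R,_,+1)
state=R head=1 tape=_[_]_____   (R,_)→(P,_,+1)
state=P head=2 tape=__[_]____
At halt the head is at cell 2.

2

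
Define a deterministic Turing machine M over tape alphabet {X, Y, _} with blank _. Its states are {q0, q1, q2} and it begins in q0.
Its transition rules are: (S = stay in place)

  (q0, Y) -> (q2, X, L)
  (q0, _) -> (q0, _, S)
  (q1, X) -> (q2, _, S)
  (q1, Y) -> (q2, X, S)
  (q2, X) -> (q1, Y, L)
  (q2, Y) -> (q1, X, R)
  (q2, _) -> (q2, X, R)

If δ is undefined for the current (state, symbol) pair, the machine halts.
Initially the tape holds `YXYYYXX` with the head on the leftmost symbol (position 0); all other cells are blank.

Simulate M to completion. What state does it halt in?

q0 | _[Y]XYYYXX_   read Y → write X, move L, go to q2
q2 | [_]XXYYYXX_   read _ → write X, move R, go to q2
q2 | X[X]XYYYXX_   read X → write Y, move L, go to q1
q1 | [X]YXYYYXX_   read X → write _, move S, go to q2
q2 | [_]YXYYYXX_   read _ → write X, move R, go to q2
q2 | X[Y]XYYYXX_   read Y → write X, move R, go to q1
q1 | XX[X]YYYXX_   read X → write _, move S, go to q2
q2 | XX[_]YYYXX_   read _ → write X, move R, go to q2
q2 | XXX[Y]YYXX_   read Y → write X, move R, go to q1
q1 | XXXX[Y]YXX_   read Y → write X, move S, go to q2
q2 | XXXX[X]YXX_   read X → write Y, move L, go to q1
q1 | XXX[X]YYXX_   read X → write _, move S, go to q2
q2 | XXX[_]YYXX_   read _ → write X, move R, go to q2
q2 | XXXX[Y]YXX_   read Y → write X, move R, go to q1
q1 | XXXXX[Y]XX_   read Y → write X, move S, go to q2
q2 | XXXXX[X]XX_   read X → write Y, move L, go to q1
q1 | XXXX[X]YXX_   read X → write _, move S, go to q2
q2 | XXXX[_]YXX_   read _ → write X, move R, go to q2
q2 | XXXXX[Y]XX_   read Y → write X, move R, go to q1
q1 | XXXXXX[X]X_   read X → write _, move S, go to q2
q2 | XXXXXX[_]X_   read _ → write X, move R, go to q2
q2 | XXXXXXX[X]_   read X → write Y, move L, go to q1
q1 | XXXXXX[X]Y_   read X → write _, move S, go to q2
q2 | XXXXXX[_]Y_   read _ → write X, move R, go to q2
q2 | XXXXXXX[Y]_   read Y → write X, move R, go to q1
q1 | XXXXXXXX[_]
No transition is defined for (q1, _); M halts in state q1.

q1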